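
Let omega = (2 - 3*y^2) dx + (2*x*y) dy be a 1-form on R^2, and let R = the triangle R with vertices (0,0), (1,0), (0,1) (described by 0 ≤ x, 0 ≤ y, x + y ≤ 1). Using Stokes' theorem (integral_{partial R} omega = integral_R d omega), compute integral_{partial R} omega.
integral_(partial R) omega = 4/3

Stokes: integral_partial_R omega = integral_R d omega with d omega = (∂Q/∂x - ∂P/∂y) dx ∧ dy.
  ∂Q/∂x = 2*y
  ∂P/∂y = -6*y
  integrand = ∂Q/∂x - ∂P/∂y = 8*y.
Integrating over R: integral_0^1 integral_0^{1-x} (8*y) dy dx = 4/3.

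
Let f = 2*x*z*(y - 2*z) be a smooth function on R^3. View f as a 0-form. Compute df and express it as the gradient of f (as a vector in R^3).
df = (2*z*(y - 2*z)) dx + (2*x*z) dy + (2*x*(y - 4*z)) dz; grad f = (2*z*(y - 2*z), 2*x*z, 2*x*(y - 4*z))

For a 0-form f, d f = (∂f/∂x) dx + (∂f/∂y) dy + (∂f/∂z) dz. The components of the vector representation are exactly the entries of grad f in Cartesian coordinates:
  ∂f/∂x = 2*z*(y - 2*z)
  ∂f/∂y = 2*x*z
  ∂f/∂z = 2*x*(y - 4*z).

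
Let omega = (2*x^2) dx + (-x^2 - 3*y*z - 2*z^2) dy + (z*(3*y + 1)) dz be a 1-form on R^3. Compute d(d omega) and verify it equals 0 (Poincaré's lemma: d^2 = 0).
d(d omega) = 0

Step 1: d omega = sum_{i<j} (∂f_j/∂x_i - ∂f_i/∂x_j) dx_i ∧ dx_j:
  coeff of dx ∧ dy: -2*x
  coeff of dx ∧ dz: 0
  coeff of dy ∧ dz: 3*y + 7*z
Step 2: Apply d again to each 2-form coefficient. The only possible 3-form in R^3 is dx ∧ dy ∧ dz, with coefficient
  ∂(coeff of dy∧dz)/∂x - ∂(coeff of dx∧dz)/∂y + ∂(coeff of dx∧dy)/∂z
  = ∂/∂x (3*y + 7*z) - ∂/∂y (0) + ∂/∂z (-2*x).
Each of these terms simplifies to sums of mixed partials that cancel in pairs. The result is 0 (by equality of mixed partials for smooth functions — Schwarz / Clairaut).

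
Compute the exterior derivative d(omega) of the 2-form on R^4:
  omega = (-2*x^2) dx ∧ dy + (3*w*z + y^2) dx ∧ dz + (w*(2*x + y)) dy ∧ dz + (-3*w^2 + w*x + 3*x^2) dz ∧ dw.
d(omega) = (2*w - 2*y) dx ∧ dy ∧ dz + (w + 6*x + 3*z) dx ∧ dz ∧ dw + (2*x + y) dy ∧ dz ∧ dw

For a 2-form omega = sum_{i<j} g_{ij} dx_i ∧ dx_j, the exterior derivative is
  d(omega) = sum_{i<j} d(g_{ij}) ∧ dx_i ∧ dx_j = sum_{i<j, k} (∂g_{ij}/∂x_k) dx_k ∧ dx_i ∧ dx_j.
Expand each term, using dx_k ∧ dx_i ∧ dx_j = sgn(permutation) dx_{(a)} ∧ dx_{(b)} ∧ dx_{(c)} with (a < b < c) sorted:
  d(3*w*z + y^2) includes (∂/∂y)(3*w*z + y^2) dy = (2*y) dy, which multiplied by dx ∧ dz gives (-2*y) dx ∧ dy ∧ dz
  d(3*w*z + y^2) includes (∂/∂w)(3*w*z + y^2) dw = (3*z) dw, which multiplied by dx ∧ dz gives (3*z) dx ∧ dz ∧ dw
  d(w*(2*x + y)) includes (∂/∂x)(w*(2*x + y)) dx = (2*w) dx, which multiplied by dy ∧ dz gives (2*w) dx ∧ dy ∧ dz
  d(w*(2*x + y)) includes (∂/∂w)(w*(2*x + y)) dw = (2*x + y) dw, which multiplied by dy ∧ dz gives (2*x + y) dy ∧ dz ∧ dw
  d(-3*w^2 + w*x + 3*x^2) includes (∂/∂x)(-3*w^2 + w*x + 3*x^2) dx = (w + 6*x) dx, which multiplied by dz ∧ dw gives (w + 6*x) dx ∧ dz ∧ dw
Collecting like 3-forms: d(omega) = (2*w - 2*y) dx ∧ dy ∧ dz + (w + 6*x + 3*z) dx ∧ dz ∧ dw + (2*x + y) dy ∧ dz ∧ dw.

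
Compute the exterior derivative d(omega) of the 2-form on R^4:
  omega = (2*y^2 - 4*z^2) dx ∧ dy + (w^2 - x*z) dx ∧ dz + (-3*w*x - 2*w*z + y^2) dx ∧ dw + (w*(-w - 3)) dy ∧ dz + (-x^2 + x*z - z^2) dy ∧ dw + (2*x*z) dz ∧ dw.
d(omega) = (-8*z) dx ∧ dy ∧ dz + (4*w + 2*z) dx ∧ dz ∧ dw + (-2*x - 2*y + z) dx ∧ dy ∧ dw + (-2*w - x + 2*z - 3) dy ∧ dz ∧ dw

For a 2-form omega = sum_{i<j} g_{ij} dx_i ∧ dx_j, the exterior derivative is
  d(omega) = sum_{i<j} d(g_{ij}) ∧ dx_i ∧ dx_j = sum_{i<j, k} (∂g_{ij}/∂x_k) dx_k ∧ dx_i ∧ dx_j.
Expand each term, using dx_k ∧ dx_i ∧ dx_j = sgn(permutation) dx_{(a)} ∧ dx_{(b)} ∧ dx_{(c)} with (a < b < c) sorted:
  d(2*y^2 - 4*z^2) includes (∂/∂z)(2*y^2 - 4*z^2) dz = (-8*z) dz, which multiplied by dx ∧ dy gives (-8*z) dx ∧ dy ∧ dz
  d(w^2 - x*z) includes (∂/∂w)(w^2 - x*z) dw = (2*w) dw, which multiplied by dx ∧ dz gives (2*w) dx ∧ dz ∧ dw
  d(-3*w*x - 2*w*z + y^2) includes (∂/∂y)(-3*w*x - 2*w*z + y^2) dy = (2*y) dy, which multiplied by dx ∧ dw gives (-2*y) dx ∧ dy ∧ dw
  d(-3*w*x - 2*w*z + y^2) includes (∂/∂z)(-3*w*x - 2*w*z + y^2) dz = (-2*w) dz, which multiplied by dx ∧ dw gives (2*w) dx ∧ dz ∧ dw
  d(w*(-w - 3)) includes (∂/∂w)(w*(-w - 3)) dw = (-2*w - 3) dw, which multiplied by dy ∧ dz gives (-2*w - 3) dy ∧ dz ∧ dw
  d(-x^2 + x*z - z^2) includes (∂/∂x)(-x^2 + x*z - z^2) dx = (-2*x + z) dx, which multiplied by dy ∧ dw gives (-2*x + z) dx ∧ dy ∧ dw
  d(-x^2 + x*z - z^2) includes (∂/∂z)(-x^2 + x*z - z^2) dz = (x - 2*z) dz, which multiplied by dy ∧ dw gives (-x + 2*z) dy ∧ dz ∧ dw
  d(2*x*z) includes (∂/∂x)(2*x*z) dx = (2*z) dx, which multiplied by dz ∧ dw gives (2*z) dx ∧ dz ∧ dw
Collecting like 3-forms: d(omega) = (-8*z) dx ∧ dy ∧ dz + (4*w + 2*z) dx ∧ dz ∧ dw + (-2*x - 2*y + z) dx ∧ dy ∧ dw + (-2*w - x + 2*z - 3) dy ∧ dz ∧ dw.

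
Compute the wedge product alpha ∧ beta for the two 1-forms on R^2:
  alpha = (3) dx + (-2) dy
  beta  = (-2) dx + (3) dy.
alpha ∧ beta = (5) dx ∧ dy

Distribute the wedge, using dx_i ∧ dx_j = -dx_j ∧ dx_i and dx_i ∧ dx_i = 0. For each pair (i, j) with i < j, the coefficient of dx_i ∧ dx_j in alpha ∧ beta is (alpha_i * beta_j - alpha_j * beta_i). Collecting: alpha ∧ beta = (5) dx ∧ dy.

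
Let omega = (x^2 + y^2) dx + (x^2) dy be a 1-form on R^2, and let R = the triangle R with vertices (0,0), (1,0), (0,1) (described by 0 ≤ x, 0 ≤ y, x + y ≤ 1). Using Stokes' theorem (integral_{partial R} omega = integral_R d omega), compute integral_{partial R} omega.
integral_(partial R) omega = 0

Stokes: integral_partial_R omega = integral_R d omega with d omega = (∂Q/∂x - ∂P/∂y) dx ∧ dy.
  ∂Q/∂x = 2*x
  ∂P/∂y = 2*y
  integrand = ∂Q/∂x - ∂P/∂y = 2*x - 2*y.
Integrating over R: integral_0^1 integral_0^{1-x} (2*x - 2*y) dy dx = 0.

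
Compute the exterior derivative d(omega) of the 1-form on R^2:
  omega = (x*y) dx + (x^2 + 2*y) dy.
d(omega) = (x) dx ∧ dy

For a 1-form omega = sum_i f_i dx_i, the exterior derivative is
  d(omega) = sum_{i < j} (∂f_j/∂x_i - ∂f_i/∂x_j) dx_i ∧ dx_j.
  coefficient of dx ∧ dy: ∂f_2/∂x - ∂f_1/∂y = ∂(x^2 + 2*y)/∂x - ∂(x*y)/∂y = x
Assembling: d(omega) = (x) dx ∧ dy.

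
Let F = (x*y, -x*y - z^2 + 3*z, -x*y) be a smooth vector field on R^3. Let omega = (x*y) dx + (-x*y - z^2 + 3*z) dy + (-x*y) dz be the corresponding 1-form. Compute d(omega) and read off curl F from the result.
d(omega) = (-x + 2*z - 3) dy ∧ dz + (y) dz ∧ dx + (-x - y) dx ∧ dy; curl F = (-x + 2*z - 3, y, -x - y)

d omega = sum_{i<j} (∂f_j/∂x_i - ∂f_i/∂x_j) dx_i ∧ dx_j. Under the identification (dy ∧ dz, dz ∧ dx, dx ∧ dy) ↔ (e_x, e_y, e_z), the coefficients are exactly the components of curl F. Compute:
  ∂R/∂y - ∂Q/∂z = (-x) - (3 - 2*z) = -x + 2*z - 3
  ∂P/∂z - ∂R/∂x = (0) - (-y) = y
  ∂Q/∂x - ∂P/∂y = (-y) - (x) = -x - y.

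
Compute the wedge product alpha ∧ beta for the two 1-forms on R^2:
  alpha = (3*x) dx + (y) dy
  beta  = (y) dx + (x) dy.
alpha ∧ beta = (3*x^2 - y^2) dx ∧ dy

Distribute the wedge, using dx_i ∧ dx_j = -dx_j ∧ dx_i and dx_i ∧ dx_i = 0. For each pair (i, j) with i < j, the coefficient of dx_i ∧ dx_j in alpha ∧ beta is (alpha_i * beta_j - alpha_j * beta_i). Collecting: alpha ∧ beta = (3*x^2 - y^2) dx ∧ dy.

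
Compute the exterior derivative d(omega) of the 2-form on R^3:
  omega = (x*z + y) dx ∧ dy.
d(omega) = (x) dx ∧ dy ∧ dz

For a 2-form omega = sum_{i<j} g_{ij} dx_i ∧ dx_j, the exterior derivative is
  d(omega) = sum_{i<j} d(g_{ij}) ∧ dx_i ∧ dx_j = sum_{i<j, k} (∂g_{ij}/∂x_k) dx_k ∧ dx_i ∧ dx_j.
Expand each term, using dx_k ∧ dx_i ∧ dx_j = sgn(permutation) dx_{(a)} ∧ dx_{(b)} ∧ dx_{(c)} with (a < b < c) sorted:
  d(x*z + y) includes (∂/∂z)(x*z + y) dz = (x) dz, which multiplied by dx ∧ dy gives (x) dx ∧ dy ∧ dz
Collecting like 3-forms: d(omega) = (x) dx ∧ dy ∧ dz.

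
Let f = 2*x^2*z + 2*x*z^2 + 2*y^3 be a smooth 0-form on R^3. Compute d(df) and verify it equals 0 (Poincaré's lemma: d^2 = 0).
d(df) = 0

Step 1: df = sum_i (∂f/∂x_i) dx_i = (2*z*(2*x + z)) dx + (6*y^2) dy + (2*x*(x + 2*z)) dz.
Step 2: Apply d again. Using the 1-form formula, the coefficient of dx ∧ dy in d(df) is ∂^2 f/∂x ∂y - ∂^2 f/∂y ∂x = (0) - (0) = 0 (equality of mixed partials for smooth f).
Similarly for dx ∧ dz and dy ∧ dz — all coefficients vanish. So d(df) = 0.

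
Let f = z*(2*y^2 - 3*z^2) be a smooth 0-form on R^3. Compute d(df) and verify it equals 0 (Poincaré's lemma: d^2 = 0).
d(df) = 0

Step 1: df = sum_i (∂f/∂x_i) dx_i = (0) dx + (4*y*z) dy + (2*y^2 - 9*z^2) dz.
Step 2: Apply d again. Using the 1-form formula, the coefficient of dx ∧ dy in d(df) is ∂^2 f/∂x ∂y - ∂^2 f/∂y ∂x = (0) - (0) = 0 (equality of mixed partials for smooth f).
Similarly for dx ∧ dz and dy ∧ dz — all coefficients vanish. So d(df) = 0.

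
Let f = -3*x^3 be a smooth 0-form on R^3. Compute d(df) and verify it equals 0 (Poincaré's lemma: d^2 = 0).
d(df) = 0

Step 1: df = sum_i (∂f/∂x_i) dx_i = (-9*x^2) dx + (0) dy + (0) dz.
Step 2: Apply d again. Using the 1-form formula, the coefficient of dx ∧ dy in d(df) is ∂^2 f/∂x ∂y - ∂^2 f/∂y ∂x = (0) - (0) = 0 (equality of mixed partials for smooth f).
Similarly for dx ∧ dz and dy ∧ dz — all coefficients vanish. So d(df) = 0.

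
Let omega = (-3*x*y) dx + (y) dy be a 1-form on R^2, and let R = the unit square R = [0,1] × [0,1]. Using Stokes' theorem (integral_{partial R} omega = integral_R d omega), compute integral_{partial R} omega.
integral_(partial R) omega = 3/2

Stokes: integral_partial_R omega = integral_R d omega with d omega = (∂Q/∂x - ∂P/∂y) dx ∧ dy.
  ∂Q/∂x = 0
  ∂P/∂y = -3*x
  integrand = ∂Q/∂x - ∂P/∂y = 3*x.
Integrating over R: integral_0^1 integral_0^1 (3*x) dx dy = 3/2.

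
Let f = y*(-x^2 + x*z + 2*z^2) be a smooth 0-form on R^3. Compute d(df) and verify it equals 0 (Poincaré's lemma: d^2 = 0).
d(df) = 0

Step 1: df = sum_i (∂f/∂x_i) dx_i = (y*(-2*x + z)) dx + (-x^2 + x*z + 2*z^2) dy + (y*(x + 4*z)) dz.
Step 2: Apply d again. Using the 1-form formula, the coefficient of dx ∧ dy in d(df) is ∂^2 f/∂x ∂y - ∂^2 f/∂y ∂x = (-2*x + z) - (-2*x + z) = 0 (equality of mixed partials for smooth f).
Similarly for dx ∧ dz and dy ∧ dz — all coefficients vanish. So d(df) = 0.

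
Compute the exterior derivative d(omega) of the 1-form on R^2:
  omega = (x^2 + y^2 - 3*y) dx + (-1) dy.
d(omega) = (3 - 2*y) dx ∧ dy

For a 1-form omega = sum_i f_i dx_i, the exterior derivative is
  d(omega) = sum_{i < j} (∂f_j/∂x_i - ∂f_i/∂x_j) dx_i ∧ dx_j.
  coefficient of dx ∧ dy: ∂f_2/∂x - ∂f_1/∂y = ∂(-1)/∂x - ∂(x^2 + y^2 - 3*y)/∂y = 3 - 2*y
Assembling: d(omega) = (3 - 2*y) dx ∧ dy.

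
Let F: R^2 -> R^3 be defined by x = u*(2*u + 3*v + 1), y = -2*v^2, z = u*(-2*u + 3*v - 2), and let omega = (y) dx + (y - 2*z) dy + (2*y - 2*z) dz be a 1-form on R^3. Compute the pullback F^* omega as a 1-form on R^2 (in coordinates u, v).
F^* omega = (-16*u^3 + 36*u^2*v - 24*u^2 - 10*u*v^2 + 24*u*v - 8*u - 18*v^3 + 6*v^2) du + (12*u^3 - 34*u^2*v + 12*u^2 + 6*u*v^2 - 16*u*v + 8*v^3) dv

Using F^*(f dg) = (f ∘ F) d(g ∘ F), substitute each coordinate x_i by F_i(u, v) in f_i, and replace dx_i by d F_i = (∂F_i/∂u) du + (∂F_i/∂v) dv.
  For the x component: f_1(F) = -2*v^2; d F_1 = (4*u + 3*v + 1) du + (3*u) dv
  For the y component: f_2(F) = 4*u^2 - 6*u*v + 4*u - 2*v^2; d F_2 = (0) du + (-4*v) dv
  For the z component: f_3(F) = 4*u^2 - 6*u*v + 4*u - 4*v^2; d F_3 = (-4*u + 3*v - 2) du + (3*u) dv
Combining and collecting du, dv coefficients:
  coeff of du: -16*u^3 + 36*u^2*v - 24*u^2 - 10*u*v^2 + 24*u*v - 8*u - 18*v^3 + 6*v^2
  coeff of dv: 12*u^3 - 34*u^2*v + 12*u^2 + 6*u*v^2 - 16*u*v + 8*v^3
F^* omega = (-16*u^3 + 36*u^2*v - 24*u^2 - 10*u*v^2 + 24*u*v - 8*u - 18*v^3 + 6*v^2) du + (12*u^3 - 34*u^2*v + 12*u^2 + 6*u*v^2 - 16*u*v + 8*v^3) dv.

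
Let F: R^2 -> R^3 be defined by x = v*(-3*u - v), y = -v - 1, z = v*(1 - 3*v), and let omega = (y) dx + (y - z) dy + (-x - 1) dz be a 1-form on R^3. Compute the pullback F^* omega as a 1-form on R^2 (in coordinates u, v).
F^* omega = (3*v*(v + 1)) du + (-18*u*v^2 + 6*u*v + 3*u - 6*v^3 + 10*v) dv

Using F^*(f dg) = (f ∘ F) d(g ∘ F), substitute each coordinate x_i by F_i(u, v) in f_i, and replace dx_i by d F_i = (∂F_i/∂u) du + (∂F_i/∂v) dv.
  For the x component: f_1(F) = -v - 1; d F_1 = (-3*v) du + (-3*u - 2*v) dv
  For the y component: f_2(F) = 3*v^2 - 2*v - 1; d F_2 = (0) du + (-1) dv
  For the z component: f_3(F) = 3*u*v + v^2 - 1; d F_3 = (0) du + (1 - 6*v) dv
Combining and collecting du, dv coefficients:
  coeff of du: 3*v*(v + 1)
  coeff of dv: -18*u*v^2 + 6*u*v + 3*u - 6*v^3 + 10*v
F^* omega = (3*v*(v + 1)) du + (-18*u*v^2 + 6*u*v + 3*u - 6*v^3 + 10*v) dv.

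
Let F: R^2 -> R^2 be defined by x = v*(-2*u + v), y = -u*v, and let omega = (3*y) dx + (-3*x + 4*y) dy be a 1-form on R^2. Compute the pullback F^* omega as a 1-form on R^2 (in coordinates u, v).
F^* omega = (v^2*(4*u + 3*v)) du + (u*v*(4*u - 3*v)) dv

Using F^*(f dg) = (f ∘ F) d(g ∘ F), substitute each coordinate x_i by F_i(u, v) in f_i, and replace dx_i by d F_i = (∂F_i/∂u) du + (∂F_i/∂v) dv.
  For the x component: f_1(F) = -3*u*v; d F_1 = (-2*v) du + (-2*u + 2*v) dv
  For the y component: f_2(F) = v*(2*u - 3*v); d F_2 = (-v) du + (-u) dv
Combining and collecting du, dv coefficients:
  coeff of du: v^2*(4*u + 3*v)
  coeff of dv: u*v*(4*u - 3*v)
F^* omega = (v^2*(4*u + 3*v)) du + (u*v*(4*u - 3*v)) dv.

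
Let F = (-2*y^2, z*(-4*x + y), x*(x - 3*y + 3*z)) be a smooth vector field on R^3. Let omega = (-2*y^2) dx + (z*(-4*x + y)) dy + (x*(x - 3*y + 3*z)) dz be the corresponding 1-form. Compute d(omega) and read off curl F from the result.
d(omega) = (x - y) dy ∧ dz + (-2*x + 3*y - 3*z) dz ∧ dx + (4*y - 4*z) dx ∧ dy; curl F = (x - y, -2*x + 3*y - 3*z, 4*y - 4*z)

d omega = sum_{i<j} (∂f_j/∂x_i - ∂f_i/∂x_j) dx_i ∧ dx_j. Under the identification (dy ∧ dz, dz ∧ dx, dx ∧ dy) ↔ (e_x, e_y, e_z), the coefficients are exactly the components of curl F. Compute:
  ∂R/∂y - ∂Q/∂z = (-3*x) - (-4*x + y) = x - y
  ∂P/∂z - ∂R/∂x = (0) - (2*x - 3*y + 3*z) = -2*x + 3*y - 3*z
  ∂Q/∂x - ∂P/∂y = (-4*z) - (-4*y) = 4*y - 4*z.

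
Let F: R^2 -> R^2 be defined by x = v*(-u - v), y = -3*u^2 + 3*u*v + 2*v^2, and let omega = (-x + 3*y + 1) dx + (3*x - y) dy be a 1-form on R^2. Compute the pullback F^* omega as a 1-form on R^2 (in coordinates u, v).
F^* omega = (-18*u^3 + 54*u^2*v + 2*u*v^2 - 22*v^3 - v) du + (18*u^3 + 2*u^2*v - 66*u*v^2 - u - 34*v^3 - 2*v) dv

Using F^*(f dg) = (f ∘ F) d(g ∘ F), substitute each coordinate x_i by F_i(u, v) in f_i, and replace dx_i by d F_i = (∂F_i/∂u) du + (∂F_i/∂v) dv.
  For the x component: f_1(F) = -9*u^2 + 10*u*v + 7*v^2 + 1; d F_1 = (-v) du + (-u - 2*v) dv
  For the y component: f_2(F) = 3*u^2 - 6*u*v - 5*v^2; d F_2 = (-6*u + 3*v) du + (3*u + 4*v) dv
Combining and collecting du, dv coefficients:
  coeff of du: -18*u^3 + 54*u^2*v + 2*u*v^2 - 22*v^3 - v
  coeff of dv: 18*u^3 + 2*u^2*v - 66*u*v^2 - u - 34*v^3 - 2*v
F^* omega = (-18*u^3 + 54*u^2*v + 2*u*v^2 - 22*v^3 - v) du + (18*u^3 + 2*u^2*v - 66*u*v^2 - u - 34*v^3 - 2*v) dv.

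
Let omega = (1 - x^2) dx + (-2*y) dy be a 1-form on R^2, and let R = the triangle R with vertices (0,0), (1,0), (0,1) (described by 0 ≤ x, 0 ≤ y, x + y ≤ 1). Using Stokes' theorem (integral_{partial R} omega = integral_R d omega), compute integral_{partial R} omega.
integral_(partial R) omega = 0

Stokes: integral_partial_R omega = integral_R d omega with d omega = (∂Q/∂x - ∂P/∂y) dx ∧ dy.
  ∂Q/∂x = 0
  ∂P/∂y = 0
  integrand = ∂Q/∂x - ∂P/∂y = 0.
Integrating over R: integral_0^1 integral_0^{1-x} (0) dy dx = 0.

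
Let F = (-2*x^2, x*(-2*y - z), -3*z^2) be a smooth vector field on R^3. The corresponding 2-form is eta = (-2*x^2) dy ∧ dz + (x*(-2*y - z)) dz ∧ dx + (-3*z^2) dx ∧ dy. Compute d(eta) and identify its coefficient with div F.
d(eta) = (-6*x - 6*z) dx ∧ dy ∧ dz; div F = -6*x - 6*z

For a 2-form in R^3 of the form above, applying d gives a 3-form with coefficient ∂P/∂x + ∂Q/∂y + ∂R/∂z:
  ∂P/∂x = -4*x
  ∂Q/∂y = -2*x
  ∂R/∂z = -6*z
Sum = -6*x - 6*z, which is exactly div F.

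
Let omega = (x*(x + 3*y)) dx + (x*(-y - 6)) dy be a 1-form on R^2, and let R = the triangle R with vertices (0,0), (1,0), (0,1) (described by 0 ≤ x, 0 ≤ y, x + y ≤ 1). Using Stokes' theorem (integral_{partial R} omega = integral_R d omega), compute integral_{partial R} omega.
integral_(partial R) omega = -11/3

Stokes: integral_partial_R omega = integral_R d omega with d omega = (∂Q/∂x - ∂P/∂y) dx ∧ dy.
  ∂Q/∂x = -y - 6
  ∂P/∂y = 3*x
  integrand = ∂Q/∂x - ∂P/∂y = -3*x - y - 6.
Integrating over R: integral_0^1 integral_0^{1-x} (-3*x - y - 6) dy dx = -11/3.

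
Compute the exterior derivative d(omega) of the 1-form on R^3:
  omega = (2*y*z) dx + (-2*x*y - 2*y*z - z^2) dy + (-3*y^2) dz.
d(omega) = (-2*y - 2*z) dx ∧ dy + (-2*y) dx ∧ dz + (-4*y + 2*z) dy ∧ dz

For a 1-form omega = sum_i f_i dx_i, the exterior derivative is
  d(omega) = sum_{i < j} (∂f_j/∂x_i - ∂f_i/∂x_j) dx_i ∧ dx_j.
  coefficient of dx ∧ dy: ∂f_2/∂x - ∂f_1/∂y = ∂(-2*x*y - 2*y*z - z^2)/∂x - ∂(2*y*z)/∂y = -2*y - 2*z
  coefficient of dx ∧ dz: ∂f_3/∂x - ∂f_1/∂z = ∂(-3*y^2)/∂x - ∂(2*y*z)/∂z = -2*y
  coefficient of dy ∧ dz: ∂f_3/∂y - ∂f_2/∂z = ∂(-3*y^2)/∂y - ∂(-2*x*y - 2*y*z - z^2)/∂z = -4*y + 2*z
Assembling: d(omega) = (-2*y - 2*z) dx ∧ dy + (-2*y) dx ∧ dz + (-4*y + 2*z) dy ∧ dz.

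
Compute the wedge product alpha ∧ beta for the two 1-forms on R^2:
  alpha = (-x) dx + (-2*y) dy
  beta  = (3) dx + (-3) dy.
alpha ∧ beta = (3*x + 6*y) dx ∧ dy

Distribute the wedge, using dx_i ∧ dx_j = -dx_j ∧ dx_i and dx_i ∧ dx_i = 0. For each pair (i, j) with i < j, the coefficient of dx_i ∧ dx_j in alpha ∧ beta is (alpha_i * beta_j - alpha_j * beta_i). Collecting: alpha ∧ beta = (3*x + 6*y) dx ∧ dy.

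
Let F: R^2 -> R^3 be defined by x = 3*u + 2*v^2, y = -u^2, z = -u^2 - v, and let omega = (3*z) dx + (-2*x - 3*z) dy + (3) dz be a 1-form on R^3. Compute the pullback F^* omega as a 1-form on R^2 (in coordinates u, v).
F^* omega = (-6*u^3 + 3*u^2 + 8*u*v^2 - 6*u*v - 6*u - 9*v) du + (-12*u^2*v - 12*v^2 - 3) dv

Using F^*(f dg) = (f ∘ F) d(g ∘ F), substitute each coordinate x_i by F_i(u, v) in f_i, and replace dx_i by d F_i = (∂F_i/∂u) du + (∂F_i/∂v) dv.
  For the x component: f_1(F) = -3*u^2 - 3*v; d F_1 = (3) du + (4*v) dv
  For the y component: f_2(F) = 3*u^2 - 6*u - 4*v^2 + 3*v; d F_2 = (-2*u) du + (0) dv
  For the z component: f_3(F) = 3; d F_3 = (-2*u) du + (-1) dv
Combining and collecting du, dv coefficients:
  coeff of du: -6*u^3 + 3*u^2 + 8*u*v^2 - 6*u*v - 6*u - 9*v
  coeff of dv: -12*u^2*v - 12*v^2 - 3
F^* omega = (-6*u^3 + 3*u^2 + 8*u*v^2 - 6*u*v - 6*u - 9*v) du + (-12*u^2*v - 12*v^2 - 3) dv.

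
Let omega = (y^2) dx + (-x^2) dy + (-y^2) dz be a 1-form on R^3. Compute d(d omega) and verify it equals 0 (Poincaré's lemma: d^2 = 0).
d(d omega) = 0

Step 1: d omega = sum_{i<j} (∂f_j/∂x_i - ∂f_i/∂x_j) dx_i ∧ dx_j:
  coeff of dx ∧ dy: -2*x - 2*y
  coeff of dx ∧ dz: 0
  coeff of dy ∧ dz: -2*y
Step 2: Apply d again to each 2-form coefficient. The only possible 3-form in R^3 is dx ∧ dy ∧ dz, with coefficient
  ∂(coeff of dy∧dz)/∂x - ∂(coeff of dx∧dz)/∂y + ∂(coeff of dx∧dy)/∂z
  = ∂/∂x (-2*y) - ∂/∂y (0) + ∂/∂z (-2*x - 2*y).
Each of these terms simplifies to sums of mixed partials that cancel in pairs. The result is 0 (by equality of mixed partials for smooth functions — Schwarz / Clairaut).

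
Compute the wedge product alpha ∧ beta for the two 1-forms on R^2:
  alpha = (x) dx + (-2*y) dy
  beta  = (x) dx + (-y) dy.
alpha ∧ beta = (x*y) dx ∧ dy

Distribute the wedge, using dx_i ∧ dx_j = -dx_j ∧ dx_i and dx_i ∧ dx_i = 0. For each pair (i, j) with i < j, the coefficient of dx_i ∧ dx_j in alpha ∧ beta is (alpha_i * beta_j - alpha_j * beta_i). Collecting: alpha ∧ beta = (x*y) dx ∧ dy.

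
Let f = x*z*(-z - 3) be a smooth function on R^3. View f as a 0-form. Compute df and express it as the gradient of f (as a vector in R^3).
df = (z*(-z - 3)) dx + (0) dy + (x*(-2*z - 3)) dz; grad f = (z*(-z - 3), 0, x*(-2*z - 3))

For a 0-form f, d f = (∂f/∂x) dx + (∂f/∂y) dy + (∂f/∂z) dz. The components of the vector representation are exactly the entries of grad f in Cartesian coordinates:
  ∂f/∂x = z*(-z - 3)
  ∂f/∂y = 0
  ∂f/∂z = x*(-2*z - 3).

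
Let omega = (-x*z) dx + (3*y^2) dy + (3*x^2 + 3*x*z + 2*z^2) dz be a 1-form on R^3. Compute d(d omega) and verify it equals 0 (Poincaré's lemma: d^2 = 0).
d(d omega) = 0

Step 1: d omega = sum_{i<j} (∂f_j/∂x_i - ∂f_i/∂x_j) dx_i ∧ dx_j:
  coeff of dx ∧ dy: 0
  coeff of dx ∧ dz: 7*x + 3*z
  coeff of dy ∧ dz: 0
Step 2: Apply d again to each 2-form coefficient. The only possible 3-form in R^3 is dx ∧ dy ∧ dz, with coefficient
  ∂(coeff of dy∧dz)/∂x - ∂(coeff of dx∧dz)/∂y + ∂(coeff of dx∧dy)/∂z
  = ∂/∂x (0) - ∂/∂y (7*x + 3*z) + ∂/∂z (0).
Each of these terms simplifies to sums of mixed partials that cancel in pairs. The result is 0 (by equality of mixed partials for smooth functions — Schwarz / Clairaut).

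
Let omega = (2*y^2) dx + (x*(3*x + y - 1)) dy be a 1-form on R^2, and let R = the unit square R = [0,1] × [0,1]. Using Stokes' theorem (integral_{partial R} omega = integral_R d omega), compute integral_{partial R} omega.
integral_(partial R) omega = 1/2

Stokes: integral_partial_R omega = integral_R d omega with d omega = (∂Q/∂x - ∂P/∂y) dx ∧ dy.
  ∂Q/∂x = 6*x + y - 1
  ∂P/∂y = 4*y
  integrand = ∂Q/∂x - ∂P/∂y = 6*x - 3*y - 1.
Integrating over R: integral_0^1 integral_0^1 (6*x - 3*y - 1) dx dy = 1/2.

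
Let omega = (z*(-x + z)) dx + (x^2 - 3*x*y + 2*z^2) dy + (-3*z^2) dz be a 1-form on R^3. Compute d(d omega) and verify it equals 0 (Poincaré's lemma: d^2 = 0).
d(d omega) = 0

Step 1: d omega = sum_{i<j} (∂f_j/∂x_i - ∂f_i/∂x_j) dx_i ∧ dx_j:
  coeff of dx ∧ dy: 2*x - 3*y
  coeff of dx ∧ dz: x - 2*z
  coeff of dy ∧ dz: -4*z
Step 2: Apply d again to each 2-form coefficient. The only possible 3-form in R^3 is dx ∧ dy ∧ dz, with coefficient
  ∂(coeff of dy∧dz)/∂x - ∂(coeff of dx∧dz)/∂y + ∂(coeff of dx∧dy)/∂z
  = ∂/∂x (-4*z) - ∂/∂y (x - 2*z) + ∂/∂z (2*x - 3*y).
Each of these terms simplifies to sums of mixed partials that cancel in pairs. The result is 0 (by equality of mixed partials for smooth functions — Schwarz / Clairaut).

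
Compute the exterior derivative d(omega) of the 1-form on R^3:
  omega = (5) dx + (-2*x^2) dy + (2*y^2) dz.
d(omega) = (-4*x) dx ∧ dy + (4*y) dy ∧ dz

For a 1-form omega = sum_i f_i dx_i, the exterior derivative is
  d(omega) = sum_{i < j} (∂f_j/∂x_i - ∂f_i/∂x_j) dx_i ∧ dx_j.
  coefficient of dx ∧ dy: ∂f_2/∂x - ∂f_1/∂y = ∂(-2*x^2)/∂x - ∂(5)/∂y = -4*x
  coefficient of dy ∧ dz: ∂f_3/∂y - ∂f_2/∂z = ∂(2*y^2)/∂y - ∂(-2*x^2)/∂z = 4*y
Assembling: d(omega) = (-4*x) dx ∧ dy + (4*y) dy ∧ dz.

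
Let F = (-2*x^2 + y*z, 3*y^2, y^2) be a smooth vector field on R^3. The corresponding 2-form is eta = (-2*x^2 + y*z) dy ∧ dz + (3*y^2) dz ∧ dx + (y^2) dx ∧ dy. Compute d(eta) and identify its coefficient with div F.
d(eta) = (-4*x + 6*y) dx ∧ dy ∧ dz; div F = -4*x + 6*y

For a 2-form in R^3 of the form above, applying d gives a 3-form with coefficient ∂P/∂x + ∂Q/∂y + ∂R/∂z:
  ∂P/∂x = -4*x
  ∂Q/∂y = 6*y
  ∂R/∂z = 0
Sum = -4*x + 6*y, which is exactly div F.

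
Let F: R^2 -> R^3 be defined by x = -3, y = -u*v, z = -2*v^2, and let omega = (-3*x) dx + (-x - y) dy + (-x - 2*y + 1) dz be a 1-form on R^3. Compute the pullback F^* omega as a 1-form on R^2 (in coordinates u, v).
F^* omega = (v*(-u*v - 3)) du + (-u^2*v - 8*u*v^2 - 3*u - 16*v) dv

Using F^*(f dg) = (f ∘ F) d(g ∘ F), substitute each coordinate x_i by F_i(u, v) in f_i, and replace dx_i by d F_i = (∂F_i/∂u) du + (∂F_i/∂v) dv.
  For the x component: f_1(F) = 9; d F_1 = (0) du + (0) dv
  For the y component: f_2(F) = u*v + 3; d F_2 = (-v) du + (-u) dv
  For the z component: f_3(F) = 2*u*v + 4; d F_3 = (0) du + (-4*v) dv
Combining and collecting du, dv coefficients:
  coeff of du: v*(-u*v - 3)
  coeff of dv: -u^2*v - 8*u*v^2 - 3*u - 16*v
F^* omega = (v*(-u*v - 3)) du + (-u^2*v - 8*u*v^2 - 3*u - 16*v) dv.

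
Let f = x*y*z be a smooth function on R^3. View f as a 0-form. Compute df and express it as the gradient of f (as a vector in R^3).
df = (y*z) dx + (x*z) dy + (x*y) dz; grad f = (y*z, x*z, x*y)

For a 0-form f, d f = (∂f/∂x) dx + (∂f/∂y) dy + (∂f/∂z) dz. The components of the vector representation are exactly the entries of grad f in Cartesian coordinates:
  ∂f/∂x = y*z
  ∂f/∂y = x*z
  ∂f/∂z = x*y.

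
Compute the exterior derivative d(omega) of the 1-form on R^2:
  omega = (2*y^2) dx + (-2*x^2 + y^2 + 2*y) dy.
d(omega) = (-4*x - 4*y) dx ∧ dy

For a 1-form omega = sum_i f_i dx_i, the exterior derivative is
  d(omega) = sum_{i < j} (∂f_j/∂x_i - ∂f_i/∂x_j) dx_i ∧ dx_j.
  coefficient of dx ∧ dy: ∂f_2/∂x - ∂f_1/∂y = ∂(-2*x^2 + y^2 + 2*y)/∂x - ∂(2*y^2)/∂y = -4*x - 4*y
Assembling: d(omega) = (-4*x - 4*y) dx ∧ dy.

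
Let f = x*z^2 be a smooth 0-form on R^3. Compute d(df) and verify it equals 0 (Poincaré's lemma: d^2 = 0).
d(df) = 0

Step 1: df = sum_i (∂f/∂x_i) dx_i = (z^2) dx + (0) dy + (2*x*z) dz.
Step 2: Apply d again. Using the 1-form formula, the coefficient of dx ∧ dy in d(df) is ∂^2 f/∂x ∂y - ∂^2 f/∂y ∂x = (0) - (0) = 0 (equality of mixed partials for smooth f).
Similarly for dx ∧ dz and dy ∧ dz — all coefficients vanish. So d(df) = 0.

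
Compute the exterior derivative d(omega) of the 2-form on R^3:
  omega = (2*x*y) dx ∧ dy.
d(omega) = 0

For a 2-form omega = sum_{i<j} g_{ij} dx_i ∧ dx_j, the exterior derivative is
  d(omega) = sum_{i<j} d(g_{ij}) ∧ dx_i ∧ dx_j = sum_{i<j, k} (∂g_{ij}/∂x_k) dx_k ∧ dx_i ∧ dx_j.
Expand each term, using dx_k ∧ dx_i ∧ dx_j = sgn(permutation) dx_{(a)} ∧ dx_{(b)} ∧ dx_{(c)} with (a < b < c) sorted:

Collecting like 3-forms: d(omega) = 0.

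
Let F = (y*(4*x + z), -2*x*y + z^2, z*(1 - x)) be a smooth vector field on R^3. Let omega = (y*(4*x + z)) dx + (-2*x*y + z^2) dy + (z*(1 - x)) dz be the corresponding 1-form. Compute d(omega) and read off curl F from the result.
d(omega) = (-2*z) dy ∧ dz + (y + z) dz ∧ dx + (-4*x - 2*y - z) dx ∧ dy; curl F = (-2*z, y + z, -4*x - 2*y - z)

d omega = sum_{i<j} (∂f_j/∂x_i - ∂f_i/∂x_j) dx_i ∧ dx_j. Under the identification (dy ∧ dz, dz ∧ dx, dx ∧ dy) ↔ (e_x, e_y, e_z), the coefficients are exactly the components of curl F. Compute:
  ∂R/∂y - ∂Q/∂z = (0) - (2*z) = -2*z
  ∂P/∂z - ∂R/∂x = (y) - (-z) = y + z
  ∂Q/∂x - ∂P/∂y = (-2*y) - (4*x + z) = -4*x - 2*y - z.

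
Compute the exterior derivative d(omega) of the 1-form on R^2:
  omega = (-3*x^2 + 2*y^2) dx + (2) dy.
d(omega) = (-4*y) dx ∧ dy

For a 1-form omega = sum_i f_i dx_i, the exterior derivative is
  d(omega) = sum_{i < j} (∂f_j/∂x_i - ∂f_i/∂x_j) dx_i ∧ dx_j.
  coefficient of dx ∧ dy: ∂f_2/∂x - ∂f_1/∂y = ∂(2)/∂x - ∂(-3*x^2 + 2*y^2)/∂y = -4*y
Assembling: d(omega) = (-4*y) dx ∧ dy.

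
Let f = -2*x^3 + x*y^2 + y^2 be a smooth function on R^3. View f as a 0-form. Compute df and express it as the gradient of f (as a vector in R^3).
df = (-6*x^2 + y^2) dx + (2*y*(x + 1)) dy + (0) dz; grad f = (-6*x^2 + y^2, 2*y*(x + 1), 0)

For a 0-form f, d f = (∂f/∂x) dx + (∂f/∂y) dy + (∂f/∂z) dz. The components of the vector representation are exactly the entries of grad f in Cartesian coordinates:
  ∂f/∂x = -6*x^2 + y^2
  ∂f/∂y = 2*y*(x + 1)
  ∂f/∂z = 0.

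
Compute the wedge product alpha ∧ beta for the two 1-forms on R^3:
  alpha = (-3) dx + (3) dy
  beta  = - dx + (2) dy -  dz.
alpha ∧ beta = (-3) dx ∧ dy + (3) dx ∧ dz + (-3) dy ∧ dz

Distribute the wedge, using dx_i ∧ dx_j = -dx_j ∧ dx_i and dx_i ∧ dx_i = 0. For each pair (i, j) with i < j, the coefficient of dx_i ∧ dx_j in alpha ∧ beta is (alpha_i * beta_j - alpha_j * beta_i). Collecting: alpha ∧ beta = (-3) dx ∧ dy + (3) dx ∧ dz + (-3) dy ∧ dz.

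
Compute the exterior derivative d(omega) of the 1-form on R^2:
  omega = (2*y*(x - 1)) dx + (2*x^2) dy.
d(omega) = (2*x + 2) dx ∧ dy

For a 1-form omega = sum_i f_i dx_i, the exterior derivative is
  d(omega) = sum_{i < j} (∂f_j/∂x_i - ∂f_i/∂x_j) dx_i ∧ dx_j.
  coefficient of dx ∧ dy: ∂f_2/∂x - ∂f_1/∂y = ∂(2*x^2)/∂x - ∂(2*y*(x - 1))/∂y = 2*x + 2
Assembling: d(omega) = (2*x + 2) dx ∧ dy.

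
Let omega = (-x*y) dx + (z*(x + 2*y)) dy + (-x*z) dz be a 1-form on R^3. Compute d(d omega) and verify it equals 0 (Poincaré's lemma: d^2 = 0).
d(d omega) = 0

Step 1: d omega = sum_{i<j} (∂f_j/∂x_i - ∂f_i/∂x_j) dx_i ∧ dx_j:
  coeff of dx ∧ dy: x + z
  coeff of dx ∧ dz: -z
  coeff of dy ∧ dz: -x - 2*y
Step 2: Apply d again to each 2-form coefficient. The only possible 3-form in R^3 is dx ∧ dy ∧ dz, with coefficient
  ∂(coeff of dy∧dz)/∂x - ∂(coeff of dx∧dz)/∂y + ∂(coeff of dx∧dy)/∂z
  = ∂/∂x (-x - 2*y) - ∂/∂y (-z) + ∂/∂z (x + z).
Each of these terms simplifies to sums of mixed partials that cancel in pairs. The result is 0 (by equality of mixed partials for smooth functions — Schwarz / Clairaut).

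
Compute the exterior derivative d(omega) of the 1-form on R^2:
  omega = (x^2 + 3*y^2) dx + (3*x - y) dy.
d(omega) = (3 - 6*y) dx ∧ dy

For a 1-form omega = sum_i f_i dx_i, the exterior derivative is
  d(omega) = sum_{i < j} (∂f_j/∂x_i - ∂f_i/∂x_j) dx_i ∧ dx_j.
  coefficient of dx ∧ dy: ∂f_2/∂x - ∂f_1/∂y = ∂(3*x - y)/∂x - ∂(x^2 + 3*y^2)/∂y = 3 - 6*y
Assembling: d(omega) = (3 - 6*y) dx ∧ dy.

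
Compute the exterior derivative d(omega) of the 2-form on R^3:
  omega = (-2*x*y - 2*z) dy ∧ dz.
d(omega) = (-2*y) dx ∧ dy ∧ dz

For a 2-form omega = sum_{i<j} g_{ij} dx_i ∧ dx_j, the exterior derivative is
  d(omega) = sum_{i<j} d(g_{ij}) ∧ dx_i ∧ dx_j = sum_{i<j, k} (∂g_{ij}/∂x_k) dx_k ∧ dx_i ∧ dx_j.
Expand each term, using dx_k ∧ dx_i ∧ dx_j = sgn(permutation) dx_{(a)} ∧ dx_{(b)} ∧ dx_{(c)} with (a < b < c) sorted:
  d(-2*x*y - 2*z) includes (∂/∂x)(-2*x*y - 2*z) dx = (-2*y) dx, which multiplied by dy ∧ dz gives (-2*y) dx ∧ dy ∧ dz
Collecting like 3-forms: d(omega) = (-2*y) dx ∧ dy ∧ dz.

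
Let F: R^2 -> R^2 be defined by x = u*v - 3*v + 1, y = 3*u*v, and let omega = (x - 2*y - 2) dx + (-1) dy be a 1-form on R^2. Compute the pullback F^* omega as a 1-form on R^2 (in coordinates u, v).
F^* omega = (v*(-5*u*v - 3*v - 4)) du + (-5*u^2*v + 12*u*v - 4*u + 9*v + 3) dv

Using F^*(f dg) = (f ∘ F) d(g ∘ F), substitute each coordinate x_i by F_i(u, v) in f_i, and replace dx_i by d F_i = (∂F_i/∂u) du + (∂F_i/∂v) dv.
  For the x component: f_1(F) = -5*u*v - 3*v - 1; d F_1 = (v) du + (u - 3) dv
  For the y component: f_2(F) = -1; d F_2 = (3*v) du + (3*u) dv
Combining and collecting du, dv coefficients:
  coeff of du: v*(-5*u*v - 3*v - 4)
  coeff of dv: -5*u^2*v + 12*u*v - 4*u + 9*v + 3
F^* omega = (v*(-5*u*v - 3*v - 4)) du + (-5*u^2*v + 12*u*v - 4*u + 9*v + 3) dv.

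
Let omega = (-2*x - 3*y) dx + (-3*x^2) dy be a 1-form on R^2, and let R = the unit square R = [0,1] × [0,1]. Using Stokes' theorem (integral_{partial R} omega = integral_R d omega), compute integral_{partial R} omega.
integral_(partial R) omega = 0

Stokes: integral_partial_R omega = integral_R d omega with d omega = (∂Q/∂x - ∂P/∂y) dx ∧ dy.
  ∂Q/∂x = -6*x
  ∂P/∂y = -3
  integrand = ∂Q/∂x - ∂P/∂y = 3 - 6*x.
Integrating over R: integral_0^1 integral_0^1 (3 - 6*x) dx dy = 0.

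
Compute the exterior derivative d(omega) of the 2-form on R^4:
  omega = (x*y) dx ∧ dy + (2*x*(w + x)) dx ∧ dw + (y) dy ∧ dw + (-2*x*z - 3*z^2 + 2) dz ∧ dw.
d(omega) = (-2*z) dx ∧ dz ∧ dw

For a 2-form omega = sum_{i<j} g_{ij} dx_i ∧ dx_j, the exterior derivative is
  d(omega) = sum_{i<j} d(g_{ij}) ∧ dx_i ∧ dx_j = sum_{i<j, k} (∂g_{ij}/∂x_k) dx_k ∧ dx_i ∧ dx_j.
Expand each term, using dx_k ∧ dx_i ∧ dx_j = sgn(permutation) dx_{(a)} ∧ dx_{(b)} ∧ dx_{(c)} with (a < b < c) sorted:
  d(-2*x*z - 3*z^2 + 2) includes (∂/∂x)(-2*x*z - 3*z^2 + 2) dx = (-2*z) dx, which multiplied by dz ∧ dw gives (-2*z) dx ∧ dz ∧ dw
Collecting like 3-forms: d(omega) = (-2*z) dx ∧ dz ∧ dw.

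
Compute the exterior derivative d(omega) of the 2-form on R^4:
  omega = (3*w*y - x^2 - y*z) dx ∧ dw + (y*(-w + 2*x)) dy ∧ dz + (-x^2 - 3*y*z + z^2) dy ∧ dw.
d(omega) = (-3*w - 2*x + z) dx ∧ dy ∧ dw + (y) dx ∧ dz ∧ dw + (2*y) dx ∧ dy ∧ dz + (2*y - 2*z) dy ∧ dz ∧ dw

For a 2-form omega = sum_{i<j} g_{ij} dx_i ∧ dx_j, the exterior derivative is
  d(omega) = sum_{i<j} d(g_{ij}) ∧ dx_i ∧ dx_j = sum_{i<j, k} (∂g_{ij}/∂x_k) dx_k ∧ dx_i ∧ dx_j.
Expand each term, using dx_k ∧ dx_i ∧ dx_j = sgn(permutation) dx_{(a)} ∧ dx_{(b)} ∧ dx_{(c)} with (a < b < c) sorted:
  d(3*w*y - x^2 - y*z) includes (∂/∂y)(3*w*y - x^2 - y*z) dy = (3*w - z) dy, which multiplied by dx ∧ dw gives (-3*w + z) dx ∧ dy ∧ dw
  d(3*w*y - x^2 - y*z) includes (∂/∂z)(3*w*y - x^2 - y*z) dz = (-y) dz, which multiplied by dx ∧ dw gives (y) dx ∧ dz ∧ dw
  d(y*(-w + 2*x)) includes (∂/∂x)(y*(-w + 2*x)) dx = (2*y) dx, which multiplied by dy ∧ dz gives (2*y) dx ∧ dy ∧ dz
  d(y*(-w + 2*x)) includes (∂/∂w)(y*(-w + 2*x)) dw = (-y) dw, which multiplied by dy ∧ dz gives (-y) dy ∧ dz ∧ dw
  d(-x^2 - 3*y*z + z^2) includes (∂/∂x)(-x^2 - 3*y*z + z^2) dx = (-2*x) dx, which multiplied by dy ∧ dw gives (-2*x) dx ∧ dy ∧ dw
  d(-x^2 - 3*y*z + z^2) includes (∂/∂z)(-x^2 - 3*y*z + z^2) dz = (-3*y + 2*z) dz, which multiplied by dy ∧ dw gives (3*y - 2*z) dy ∧ dz ∧ dw
Collecting like 3-forms: d(omega) = (-3*w - 2*x + z) dx ∧ dy ∧ dw + (y) dx ∧ dz ∧ dw + (2*y) dx ∧ dy ∧ dz + (2*y - 2*z) dy ∧ dz ∧ dw.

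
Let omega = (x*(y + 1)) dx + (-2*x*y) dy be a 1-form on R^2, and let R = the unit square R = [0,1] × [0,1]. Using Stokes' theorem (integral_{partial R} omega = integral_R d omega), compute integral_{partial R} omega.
integral_(partial R) omega = -3/2

Stokes: integral_partial_R omega = integral_R d omega with d omega = (∂Q/∂x - ∂P/∂y) dx ∧ dy.
  ∂Q/∂x = -2*y
  ∂P/∂y = x
  integrand = ∂Q/∂x - ∂P/∂y = -x - 2*y.
Integrating over R: integral_0^1 integral_0^1 (-x - 2*y) dx dy = -3/2.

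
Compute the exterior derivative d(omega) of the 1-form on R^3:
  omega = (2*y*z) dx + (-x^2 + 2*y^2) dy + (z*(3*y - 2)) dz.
d(omega) = (-2*x - 2*z) dx ∧ dy + (-2*y) dx ∧ dz + (3*z) dy ∧ dz

For a 1-form omega = sum_i f_i dx_i, the exterior derivative is
  d(omega) = sum_{i < j} (∂f_j/∂x_i - ∂f_i/∂x_j) dx_i ∧ dx_j.
  coefficient of dx ∧ dy: ∂f_2/∂x - ∂f_1/∂y = ∂(-x^2 + 2*y^2)/∂x - ∂(2*y*z)/∂y = -2*x - 2*z
  coefficient of dx ∧ dz: ∂f_3/∂x - ∂f_1/∂z = ∂(z*(3*y - 2))/∂x - ∂(2*y*z)/∂z = -2*y
  coefficient of dy ∧ dz: ∂f_3/∂y - ∂f_2/∂z = ∂(z*(3*y - 2))/∂y - ∂(-x^2 + 2*y^2)/∂z = 3*z
Assembling: d(omega) = (-2*x - 2*z) dx ∧ dy + (-2*y) dx ∧ dz + (3*z) dy ∧ dz.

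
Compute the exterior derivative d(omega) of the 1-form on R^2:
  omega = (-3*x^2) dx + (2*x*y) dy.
d(omega) = (2*y) dx ∧ dy

For a 1-form omega = sum_i f_i dx_i, the exterior derivative is
  d(omega) = sum_{i < j} (∂f_j/∂x_i - ∂f_i/∂x_j) dx_i ∧ dx_j.
  coefficient of dx ∧ dy: ∂f_2/∂x - ∂f_1/∂y = ∂(2*x*y)/∂x - ∂(-3*x^2)/∂y = 2*y
Assembling: d(omega) = (2*y) dx ∧ dy.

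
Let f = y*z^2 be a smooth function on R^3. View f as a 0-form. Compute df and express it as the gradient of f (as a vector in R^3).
df = (0) dx + (z^2) dy + (2*y*z) dz; grad f = (0, z^2, 2*y*z)

For a 0-form f, d f = (∂f/∂x) dx + (∂f/∂y) dy + (∂f/∂z) dz. The components of the vector representation are exactly the entries of grad f in Cartesian coordinates:
  ∂f/∂x = 0
  ∂f/∂y = z^2
  ∂f/∂z = 2*y*z.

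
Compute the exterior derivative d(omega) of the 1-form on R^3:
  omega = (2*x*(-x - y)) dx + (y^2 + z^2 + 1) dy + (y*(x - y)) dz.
d(omega) = (2*x) dx ∧ dy + (y) dx ∧ dz + (x - 2*y - 2*z) dy ∧ dz

For a 1-form omega = sum_i f_i dx_i, the exterior derivative is
  d(omega) = sum_{i < j} (∂f_j/∂x_i - ∂f_i/∂x_j) dx_i ∧ dx_j.
  coefficient of dx ∧ dy: ∂f_2/∂x - ∂f_1/∂y = ∂(y^2 + z^2 + 1)/∂x - ∂(2*x*(-x - y))/∂y = 2*x
  coefficient of dx ∧ dz: ∂f_3/∂x - ∂f_1/∂z = ∂(y*(x - y))/∂x - ∂(2*x*(-x - y))/∂z = y
  coefficient of dy ∧ dz: ∂f_3/∂y - ∂f_2/∂z = ∂(y*(x - y))/∂y - ∂(y^2 + z^2 + 1)/∂z = x - 2*y - 2*z
Assembling: d(omega) = (2*x) dx ∧ dy + (y) dx ∧ dz + (x - 2*y - 2*z) dy ∧ dz.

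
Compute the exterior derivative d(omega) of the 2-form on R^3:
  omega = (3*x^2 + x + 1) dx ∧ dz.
d(omega) = 0

For a 2-form omega = sum_{i<j} g_{ij} dx_i ∧ dx_j, the exterior derivative is
  d(omega) = sum_{i<j} d(g_{ij}) ∧ dx_i ∧ dx_j = sum_{i<j, k} (∂g_{ij}/∂x_k) dx_k ∧ dx_i ∧ dx_j.
Expand each term, using dx_k ∧ dx_i ∧ dx_j = sgn(permutation) dx_{(a)} ∧ dx_{(b)} ∧ dx_{(c)} with (a < b < c) sorted:

Collecting like 3-forms: d(omega) = 0.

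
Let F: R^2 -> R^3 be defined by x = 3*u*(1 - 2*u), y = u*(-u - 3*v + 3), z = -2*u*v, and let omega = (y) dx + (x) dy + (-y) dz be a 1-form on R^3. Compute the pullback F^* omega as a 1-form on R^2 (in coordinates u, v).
F^* omega = (u*(24*u^2 + 52*u*v - 63*u - 6*v^2 - 12*v + 18)) du + (u^2*(16*u - 6*v - 3)) dv

Using F^*(f dg) = (f ∘ F) d(g ∘ F), substitute each coordinate x_i by F_i(u, v) in f_i, and replace dx_i by d F_i = (∂F_i/∂u) du + (∂F_i/∂v) dv.
  For the x component: f_1(F) = u*(-u - 3*v + 3); d F_1 = (3 - 12*u) du + (0) dv
  For the y component: f_2(F) = 3*u*(1 - 2*u); d F_2 = (-2*u - 3*v + 3) du + (-3*u) dv
  For the z component: f_3(F) = u*(u + 3*v - 3); d F_3 = (-2*v) du + (-2*u) dv
Combining and collecting du, dv coefficients:
  coeff of du: u*(24*u^2 + 52*u*v - 63*u - 6*v^2 - 12*v + 18)
  coeff of dv: u^2*(16*u - 6*v - 3)
F^* omega = (u*(24*u^2 + 52*u*v - 63*u - 6*v^2 - 12*v + 18)) du + (u^2*(16*u - 6*v - 3)) dv.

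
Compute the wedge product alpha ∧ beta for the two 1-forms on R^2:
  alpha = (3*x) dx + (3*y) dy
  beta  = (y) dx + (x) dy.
alpha ∧ beta = (3*x^2 - 3*y^2) dx ∧ dy

Distribute the wedge, using dx_i ∧ dx_j = -dx_j ∧ dx_i and dx_i ∧ dx_i = 0. For each pair (i, j) with i < j, the coefficient of dx_i ∧ dx_j in alpha ∧ beta is (alpha_i * beta_j - alpha_j * beta_i). Collecting: alpha ∧ beta = (3*x^2 - 3*y^2) dx ∧ dy.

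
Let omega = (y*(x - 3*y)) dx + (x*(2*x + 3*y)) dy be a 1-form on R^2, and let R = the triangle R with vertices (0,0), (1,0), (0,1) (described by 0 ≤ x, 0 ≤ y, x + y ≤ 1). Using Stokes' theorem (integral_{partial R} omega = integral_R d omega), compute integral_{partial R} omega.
integral_(partial R) omega = 2

Stokes: integral_partial_R omega = integral_R d omega with d omega = (∂Q/∂x - ∂P/∂y) dx ∧ dy.
  ∂Q/∂x = 4*x + 3*y
  ∂P/∂y = x - 6*y
  integrand = ∂Q/∂x - ∂P/∂y = 3*x + 9*y.
Integrating over R: integral_0^1 integral_0^{1-x} (3*x + 9*y) dy dx = 2.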